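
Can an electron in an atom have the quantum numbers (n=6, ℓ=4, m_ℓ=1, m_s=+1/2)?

n = 6 is a positive integer. ℓ = 4 satisfies 0 ≤ ℓ ≤ n−1 = 5. m_ℓ = 1 lies in the range −ℓ … +ℓ (here −4 … 4). m_s = +1/2 is one of ±1/2.
All four constraints are satisfied.

Yes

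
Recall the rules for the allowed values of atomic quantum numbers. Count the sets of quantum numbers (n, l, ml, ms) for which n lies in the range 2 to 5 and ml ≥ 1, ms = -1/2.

Work shell by shell — for each n, count the (l, ml) pairs that satisfy ml ≥ 1:
n=2 → 1; n=3 → 3; n=4 → 6; n=5 → 10.
Orbitals: 1 + 3 + 6 + 10 = 20. With ms fixed to -1/2 there is one state per orbital, so 20 states.

20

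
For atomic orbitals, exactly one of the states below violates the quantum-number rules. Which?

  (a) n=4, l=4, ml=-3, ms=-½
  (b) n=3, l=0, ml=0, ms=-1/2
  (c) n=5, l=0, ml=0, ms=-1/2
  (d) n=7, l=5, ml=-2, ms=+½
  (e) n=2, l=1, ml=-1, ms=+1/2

(a) has l = 4 ≥ n = 4, violating 0 ≤ l ≤ n−1.
The remaining sets (b), (c), (d), (e) satisfy all four rules.

(a)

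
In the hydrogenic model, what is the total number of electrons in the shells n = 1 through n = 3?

28

Shell n has n² orbitals: 1²=1 + 2²=4 + 3²=9 = 14 orbitals.
Two spin states per orbital: 2 × 14 = 28 electrons.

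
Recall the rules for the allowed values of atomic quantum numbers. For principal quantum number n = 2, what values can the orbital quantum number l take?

l is an integer with 0 ≤ l ≤ n−1, so for n = 2: l = 0, 1.

0, 1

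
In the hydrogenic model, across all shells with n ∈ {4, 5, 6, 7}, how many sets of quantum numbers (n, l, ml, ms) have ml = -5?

6

Go shell by shell, enumerating (l, ml) with ml = -5:
n=6 → 1; n=7 → 2.
Orbitals: 1 + 2 = 3. Including both spin states (ms = ±1/2) gives 2 × 3 = 6 states.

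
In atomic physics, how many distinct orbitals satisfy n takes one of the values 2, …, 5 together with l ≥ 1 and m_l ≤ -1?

Per-shell orbital counts meeting the constraint:
n=2 → 1; n=3 → 3; n=4 → 6; n=5 → 10.
Total orbitals: 1 + 3 + 6 + 10 = 20.

20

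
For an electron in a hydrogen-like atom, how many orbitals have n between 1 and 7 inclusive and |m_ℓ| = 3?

For each n in the range, tally the orbitals obeying |m_ℓ| = 3:
n=4 → 2; n=5 → 4; n=6 → 6; n=7 → 8.
Total orbitals: 2 + 4 + 6 + 8 = 20.

20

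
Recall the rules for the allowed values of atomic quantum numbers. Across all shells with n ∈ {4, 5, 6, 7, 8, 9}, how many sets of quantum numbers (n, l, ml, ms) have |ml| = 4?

60

Work shell by shell — for each n, count the (l, ml) pairs that satisfy |ml| = 4:
n=5 → 2; n=6 → 4; n=7 → 6; n=8 → 8; n=9 → 10.
Orbitals: 2 + 4 + 6 + 8 + 10 = 30. Including both spin states (ms = ±1/2) gives 2 × 30 = 60 states.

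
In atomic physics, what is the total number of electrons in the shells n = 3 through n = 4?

50

Shell n has n² orbitals: 3²=9 + 4²=16 = 25 orbitals.
Two spin states per orbital: 2 × 25 = 50 electrons.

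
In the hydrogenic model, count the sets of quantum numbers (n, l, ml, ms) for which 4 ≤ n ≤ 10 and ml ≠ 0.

For each n in the range, tally the orbitals obeying ml ≠ 0:
n=4 → 12; n=5 → 20; n=6 → 30; n=7 → 42; n=8 → 56; n=9 → 72; n=10 → 90.
Orbitals: 12 + 20 + 30 + 42 + 56 + 72 + 90 = 322. Including both spin states (ms = ±1/2) gives 2 × 322 = 644 states.

644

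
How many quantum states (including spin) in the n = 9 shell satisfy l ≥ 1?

Go through l = 0, …, 8 (the values permitted for n = 9).
Orbitals with l ≥ 1, by l: l=1 → 3; l=2 → 5; l=3 → 7; l=4 → 9; l=5 → 11; l=6 → 13; l=7 → 15; l=8 → 17.
Orbitals: 3 + 5 + 7 + 9 + 11 + 13 + 15 + 17 = 80. Each orbital carries two spin states, so 80 × 2 = 160 states.

160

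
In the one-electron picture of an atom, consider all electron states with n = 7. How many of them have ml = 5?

4

For n = 7, l ranges over 0 … 6.
Orbitals with ml = 5, by l: l=5 → 1; l=6 → 1.
Orbitals: 1 + 1 = 2. Each orbital carries two spin states, so 2 × 2 = 4 states.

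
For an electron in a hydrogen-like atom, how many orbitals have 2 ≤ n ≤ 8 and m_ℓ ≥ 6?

4

For each n in the range, tally the orbitals obeying m_ℓ ≥ 6:
n=7 → 1; n=8 → 3.
Total orbitals: 1 + 3 = 4.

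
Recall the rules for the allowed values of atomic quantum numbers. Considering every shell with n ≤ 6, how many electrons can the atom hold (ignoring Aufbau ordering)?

182

Total orbitals = 1² + 2² + 3² + 4² + 5² + 6² = 91. Doubling for spin gives 182 electrons.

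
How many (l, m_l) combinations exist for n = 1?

The n = 1 shell contains n² = 1² = 1 orbital.

1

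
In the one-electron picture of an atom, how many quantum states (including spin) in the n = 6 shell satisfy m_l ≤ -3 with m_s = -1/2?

Go through l = 0, …, 5 (the values permitted for n = 6).
Orbitals with m_l ≤ -3, by l: l=3 → 1; l=4 → 2; l=5 → 3.
Orbitals: 1 + 2 + 3 = 6. With m_s fixed to a single value there is one state per orbital, giving 6 states.

6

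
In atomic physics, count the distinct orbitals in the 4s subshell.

1

A subshell has 2ℓ+1 orbitals; with ℓ = 0, that's 1.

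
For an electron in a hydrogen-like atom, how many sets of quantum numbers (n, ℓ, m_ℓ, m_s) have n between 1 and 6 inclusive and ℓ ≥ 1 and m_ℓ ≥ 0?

100

For each n in the range, tally the orbitals obeying ℓ ≥ 1 and m_ℓ ≥ 0:
n=2 → 2; n=3 → 5; n=4 → 9; n=5 → 14; n=6 → 20.
Orbitals: 2 + 5 + 9 + 14 + 20 = 50. Including both spin states (m_s = ±1/2) gives 2 × 50 = 100 states.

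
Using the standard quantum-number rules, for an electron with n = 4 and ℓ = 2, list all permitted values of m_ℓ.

-2, -1, 0, 1, 2

m_ℓ takes every integer from −ℓ to +ℓ. With ℓ = 2 that gives the 5 values -2, -1, 0, 1, 2.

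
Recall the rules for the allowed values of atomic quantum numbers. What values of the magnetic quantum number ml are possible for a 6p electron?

-1, 0, 1

The 6p subshell has l = 1, and ml takes every integer from −l to +l. With l = 1 that gives the 3 values -1, 0, 1.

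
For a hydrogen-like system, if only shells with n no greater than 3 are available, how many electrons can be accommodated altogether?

28

Total orbitals = 1² + 2² + 3² = 14. Doubling for spin gives 28 electrons.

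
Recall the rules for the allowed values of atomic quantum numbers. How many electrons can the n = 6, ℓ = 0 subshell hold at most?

A subshell with ℓ = 0 has 2ℓ+1 = 1 orbital, each holding 2 electrons (spin ±1/2), so 1 × 2 = 2.

2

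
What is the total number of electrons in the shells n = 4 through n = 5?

Shell n has n² orbitals: 4²=16 + 5²=25 = 41 orbitals.
Two spin states per orbital: 2 × 41 = 82 electrons.

82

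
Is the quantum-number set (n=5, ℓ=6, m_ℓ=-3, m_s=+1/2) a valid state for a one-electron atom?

No

The orbital quantum number must satisfy 0 ≤ ℓ ≤ n−1. With n = 5 the allowed ℓ values are 0, 1, 2, 3, 4, so ℓ = 6 is out of range.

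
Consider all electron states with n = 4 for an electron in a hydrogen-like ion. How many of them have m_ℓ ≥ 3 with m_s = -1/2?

With n = 4 the allowed ℓ are 0, 1, …, 3.
Orbitals with m_ℓ ≥ 3, by ℓ: ℓ=3 → 1.
Orbitals: 1. With m_s fixed to a single value there is one state per orbital, giving 1 state.

1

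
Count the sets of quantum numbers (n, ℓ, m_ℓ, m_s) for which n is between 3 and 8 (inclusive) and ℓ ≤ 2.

108

Count contributing orbitals for each principal shell:
n=3 → 9; n=4 → 9; n=5 → 9; n=6 → 9; n=7 → 9; n=8 → 9.
Orbitals: 9 + 9 + 9 + 9 + 9 + 9 = 54. Including both spin states (m_s = ±1/2) gives 2 × 54 = 108 states.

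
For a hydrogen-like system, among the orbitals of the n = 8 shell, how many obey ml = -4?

The n = 8 shell has l = 0 through 7; check each.
Orbitals with ml = -4, by l: l=4 → 1; l=5 → 1; l=6 → 1; l=7 → 1.
Total orbitals: 1 + 1 + 1 + 1 = 4.

4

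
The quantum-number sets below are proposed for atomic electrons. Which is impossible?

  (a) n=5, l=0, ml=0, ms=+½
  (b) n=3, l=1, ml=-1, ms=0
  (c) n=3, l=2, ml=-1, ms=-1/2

(b) has ms = 0, but an electron's spin must be ±1/2.
The remaining sets (a), (c) satisfy all four rules.

(b)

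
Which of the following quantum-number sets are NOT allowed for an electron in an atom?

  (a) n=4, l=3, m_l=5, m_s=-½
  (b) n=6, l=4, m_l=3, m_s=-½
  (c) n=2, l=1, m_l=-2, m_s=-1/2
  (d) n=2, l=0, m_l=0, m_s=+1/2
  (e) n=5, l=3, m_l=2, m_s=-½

(a) has |m_l| = 5 > l = 3, violating −l ≤ m_l ≤ l.
(c) has |m_l| = 2 > l = 1, violating −l ≤ m_l ≤ l.
The remaining sets (b), (d), (e) satisfy all four rules.

(a) and (c)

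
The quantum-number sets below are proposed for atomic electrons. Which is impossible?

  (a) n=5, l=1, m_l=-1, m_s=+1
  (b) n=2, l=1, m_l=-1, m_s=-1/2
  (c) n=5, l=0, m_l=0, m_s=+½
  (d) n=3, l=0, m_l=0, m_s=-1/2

(a)

(a) has m_s = +1, but an electron's spin must be ±1/2.
The remaining sets (b), (c), (d) satisfy all four rules.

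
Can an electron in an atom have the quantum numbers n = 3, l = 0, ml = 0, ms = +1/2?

n = 3 is a positive integer. l = 0 satisfies 0 ≤ l ≤ n−1 = 2. ml = 0 lies in the range −l … +l (here 0). ms = +1/2 is one of ±1/2.
All four constraints are satisfied.

Valid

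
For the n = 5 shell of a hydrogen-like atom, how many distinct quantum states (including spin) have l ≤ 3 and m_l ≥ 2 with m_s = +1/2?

3

For n = 5, l ranges over 0 … 4.
Orbitals with l ≤ 3 and m_l ≥ 2, by l: l=2 → 1; l=3 → 2.
Orbitals: 1 + 2 = 3. With m_s fixed to a single value there is one state per orbital, giving 3 states.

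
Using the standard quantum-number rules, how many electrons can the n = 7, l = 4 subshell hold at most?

18

A subshell with l = 4 has 2l+1 = 9 orbitals, each holding 2 electrons (spin ±1/2), so 9 × 2 = 18.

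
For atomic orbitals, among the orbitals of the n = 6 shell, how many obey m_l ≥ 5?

1

Contributions: l=5 → 1.
Total orbitals: 1.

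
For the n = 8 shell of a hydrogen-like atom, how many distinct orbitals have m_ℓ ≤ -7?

1

With n = 8 the allowed ℓ are 0, 1, …, 7.
Contributions: ℓ=7 → 1.
Total orbitals: 1.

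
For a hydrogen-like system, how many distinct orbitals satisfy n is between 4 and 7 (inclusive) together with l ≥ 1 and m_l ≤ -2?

34

Count contributing orbitals for each principal shell:
n=4 → 3; n=5 → 6; n=6 → 10; n=7 → 15.
Total orbitals: 3 + 6 + 10 + 15 = 34.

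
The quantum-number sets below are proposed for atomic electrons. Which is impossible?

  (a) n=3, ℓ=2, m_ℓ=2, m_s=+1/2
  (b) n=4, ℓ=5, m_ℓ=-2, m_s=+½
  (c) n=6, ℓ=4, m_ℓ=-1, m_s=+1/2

(b)

(b) has ℓ = 5 ≥ n = 4, violating 0 ≤ ℓ ≤ n−1.
The remaining sets (a), (c) satisfy all four rules.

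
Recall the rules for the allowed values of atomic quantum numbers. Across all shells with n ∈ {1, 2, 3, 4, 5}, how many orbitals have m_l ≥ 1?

Treat each shell separately and count matching orbitals:
n=2 → 1; n=3 → 3; n=4 → 6; n=5 → 10.
Total orbitals: 1 + 3 + 6 + 10 = 20.

20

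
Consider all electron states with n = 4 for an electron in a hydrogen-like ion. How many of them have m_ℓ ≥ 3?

2

With n = 4 the allowed ℓ are 0, 1, …, 3.
Contributions: ℓ=3 → 1.
Orbitals: 1. Each orbital carries two spin states, so 1 × 2 = 2 states.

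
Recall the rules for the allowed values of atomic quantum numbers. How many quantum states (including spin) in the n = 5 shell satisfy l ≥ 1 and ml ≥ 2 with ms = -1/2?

6

With n = 5 the allowed l are 0, 1, …, 4.
Per l-value: l=2 → 1; l=3 → 2; l=4 → 3.
Orbitals: 1 + 2 + 3 = 6. With ms fixed to a single value there is one state per orbital, giving 6 states.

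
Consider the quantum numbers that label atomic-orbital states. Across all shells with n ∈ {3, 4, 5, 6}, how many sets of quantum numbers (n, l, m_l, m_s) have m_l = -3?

12

Go shell by shell, enumerating (l, m_l) with m_l = -3:
n=4 → 1; n=5 → 2; n=6 → 3.
Orbitals: 1 + 2 + 3 = 6. Including both spin states (m_s = ±1/2) gives 2 × 6 = 12 states.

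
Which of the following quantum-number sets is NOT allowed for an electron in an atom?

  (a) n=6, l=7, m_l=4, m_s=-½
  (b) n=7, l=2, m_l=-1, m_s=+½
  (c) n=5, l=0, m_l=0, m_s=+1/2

(a)

(a) has l = 7 ≥ n = 6, violating 0 ≤ l ≤ n−1.
The remaining sets (b), (c) satisfy all four rules.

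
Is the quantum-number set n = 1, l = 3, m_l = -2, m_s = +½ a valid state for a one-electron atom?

Not allowed

The orbital quantum number must satisfy 0 ≤ l ≤ n−1. With n = 1 the allowed l values are 0, so l = 3 is out of range.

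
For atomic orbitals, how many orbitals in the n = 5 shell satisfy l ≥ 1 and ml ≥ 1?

10

The n = 5 shell has l = 0 through 4; check each.
The (l, ml) pairs meeting l ≥ 1 and ml ≥ 1 give: l=1 → 1; l=2 → 2; l=3 → 3; l=4 → 4.
Total orbitals: 1 + 2 + 3 + 4 = 10.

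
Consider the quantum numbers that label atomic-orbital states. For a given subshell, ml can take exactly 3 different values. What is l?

l = 1

ml ranges over 2l+1 integers, so 2l+1 = 3 ⇒ l = 1.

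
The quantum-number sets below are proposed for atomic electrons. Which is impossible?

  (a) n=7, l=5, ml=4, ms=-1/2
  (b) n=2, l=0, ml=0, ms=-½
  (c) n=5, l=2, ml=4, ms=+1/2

(c) has |ml| = 4 > l = 2, violating −l ≤ ml ≤ l.
The remaining sets (a), (b) satisfy all four rules.

(c)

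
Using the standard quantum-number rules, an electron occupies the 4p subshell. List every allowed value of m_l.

-1, 0, 1

The 4p subshell has l = 1, and m_l takes every integer from −l to +l. With l = 1 that gives the 3 values -1, 0, 1.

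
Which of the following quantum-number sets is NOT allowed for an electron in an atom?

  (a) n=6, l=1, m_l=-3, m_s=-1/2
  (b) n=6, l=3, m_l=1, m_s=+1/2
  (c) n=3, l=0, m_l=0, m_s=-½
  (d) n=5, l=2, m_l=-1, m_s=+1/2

(a) has |m_l| = 3 > l = 1, violating −l ≤ m_l ≤ l.
The remaining sets (b), (c), (d) satisfy all four rules.

(a)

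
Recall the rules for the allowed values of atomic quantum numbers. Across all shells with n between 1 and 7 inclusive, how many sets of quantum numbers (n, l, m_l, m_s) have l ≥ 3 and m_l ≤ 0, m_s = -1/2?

Go shell by shell, enumerating (l, m_l) with l ≥ 3 and m_l ≤ 0:
n=4 → 4; n=5 → 9; n=6 → 15; n=7 → 22.
Orbitals: 4 + 9 + 15 + 22 = 50. With m_s fixed to -1/2 there is one state per orbital, so 50 states.

50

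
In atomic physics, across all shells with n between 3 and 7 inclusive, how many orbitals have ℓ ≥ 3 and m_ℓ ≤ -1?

40

Treat each shell separately and count matching orbitals:
n=4 → 3; n=5 → 7; n=6 → 12; n=7 → 18.
Total orbitals: 3 + 7 + 12 + 18 = 40.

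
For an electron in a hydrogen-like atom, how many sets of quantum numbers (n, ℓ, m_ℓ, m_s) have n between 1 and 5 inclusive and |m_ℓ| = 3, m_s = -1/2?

6

Go shell by shell, enumerating (ℓ, m_ℓ) with |m_ℓ| = 3:
n=4 → 2; n=5 → 4.
Orbitals: 2 + 4 = 6. With m_s fixed to -1/2 there is one state per orbital, so 6 states.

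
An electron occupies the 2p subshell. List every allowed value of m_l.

The 2p subshell has l = 1, and m_l takes every integer from −l to +l. With l = 1 that gives the 3 values -1, 0, 1.

-1, 0, 1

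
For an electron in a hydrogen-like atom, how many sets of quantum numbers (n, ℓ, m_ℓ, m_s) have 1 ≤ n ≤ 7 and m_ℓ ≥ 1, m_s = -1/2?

Count contributing orbitals for each principal shell:
n=2 → 1; n=3 → 3; n=4 → 6; n=5 → 10; n=6 → 15; n=7 → 21.
Orbitals: 1 + 3 + 6 + 10 + 15 + 21 = 56. With m_s fixed to -1/2 there is one state per orbital, so 56 states.

56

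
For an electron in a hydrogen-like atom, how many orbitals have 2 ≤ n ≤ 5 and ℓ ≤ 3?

Treat each shell separately and count matching orbitals:
n=2 → 4; n=3 → 9; n=4 → 16; n=5 → 16.
Total orbitals: 4 + 9 + 16 + 16 = 45.

45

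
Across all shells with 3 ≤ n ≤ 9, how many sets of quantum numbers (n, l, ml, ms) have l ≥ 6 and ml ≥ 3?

For each n in the range, tally the orbitals obeying l ≥ 6 and ml ≥ 3:
n=7 → 4; n=8 → 9; n=9 → 15.
Orbitals: 4 + 9 + 15 = 28. Including both spin states (ms = ±1/2) gives 2 × 28 = 56 states.

56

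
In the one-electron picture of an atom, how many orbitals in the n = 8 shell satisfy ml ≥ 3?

Orbitals with ml ≥ 3, by l: l=3 → 1; l=4 → 2; l=5 → 3; l=6 → 4; l=7 → 5.
Total orbitals: 1 + 2 + 3 + 4 + 5 = 15.

15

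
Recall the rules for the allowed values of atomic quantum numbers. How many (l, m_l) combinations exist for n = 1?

1

The n = 1 shell contains n² = 1² = 1 orbital.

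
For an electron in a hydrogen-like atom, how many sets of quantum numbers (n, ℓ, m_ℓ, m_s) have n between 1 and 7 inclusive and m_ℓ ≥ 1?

112

Work shell by shell — for each n, count the (ℓ, m_ℓ) pairs that satisfy m_ℓ ≥ 1:
n=2 → 1; n=3 → 3; n=4 → 6; n=5 → 10; n=6 → 15; n=7 → 21.
Orbitals: 1 + 3 + 6 + 10 + 15 + 21 = 56. Including both spin states (m_s = ±1/2) gives 2 × 56 = 112 states.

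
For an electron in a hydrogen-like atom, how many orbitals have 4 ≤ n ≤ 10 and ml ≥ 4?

Per-shell orbital counts meeting the constraint:
n=5 → 1; n=6 → 3; n=7 → 6; n=8 → 10; n=9 → 15; n=10 → 21.
Total orbitals: 1 + 3 + 6 + 10 + 15 + 21 = 56.

56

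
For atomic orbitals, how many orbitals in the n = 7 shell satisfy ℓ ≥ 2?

45

With n = 7 the allowed ℓ are 0, 1, …, 6.
The (ℓ, m_ℓ) pairs meeting ℓ ≥ 2 give: ℓ=2 → 5; ℓ=3 → 7; ℓ=4 → 9; ℓ=5 → 11; ℓ=6 → 13.
Total orbitals: 5 + 7 + 9 + 11 + 13 = 45.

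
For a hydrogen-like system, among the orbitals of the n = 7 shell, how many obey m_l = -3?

4

Per l-value: l=3 → 1; l=4 → 1; l=5 → 1; l=6 → 1.
Total orbitals: 1 + 1 + 1 + 1 = 4.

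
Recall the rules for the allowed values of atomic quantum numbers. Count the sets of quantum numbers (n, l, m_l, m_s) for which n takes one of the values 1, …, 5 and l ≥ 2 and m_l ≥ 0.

44

For each n in the range, tally the orbitals obeying l ≥ 2 and m_l ≥ 0:
n=3 → 3; n=4 → 7; n=5 → 12.
Orbitals: 3 + 7 + 12 = 22. Including both spin states (m_s = ±1/2) gives 2 × 22 = 44 states.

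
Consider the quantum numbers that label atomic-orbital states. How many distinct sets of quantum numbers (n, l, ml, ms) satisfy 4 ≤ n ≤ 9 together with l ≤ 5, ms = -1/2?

Treat each shell separately and count matching orbitals:
n=4 → 16; n=5 → 25; n=6 → 36; n=7 → 36; n=8 → 36; n=9 → 36.
Orbitals: 16 + 25 + 36 + 36 + 36 + 36 = 185. With ms fixed to -1/2 there is one state per orbital, so 185 states.

185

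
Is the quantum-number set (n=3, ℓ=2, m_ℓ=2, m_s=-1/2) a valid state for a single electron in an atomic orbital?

n = 3 is a positive integer. ℓ = 2 satisfies 0 ≤ ℓ ≤ n−1 = 2. m_ℓ = 2 lies in the range −ℓ … +ℓ (here −2 … 2). m_s = -1/2 is one of ±1/2.
All four constraints are satisfied.

Allowed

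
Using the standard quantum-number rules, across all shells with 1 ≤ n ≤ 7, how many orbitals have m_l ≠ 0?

112

Treat each shell separately and count matching orbitals:
n=2 → 2; n=3 → 6; n=4 → 12; n=5 → 20; n=6 → 30; n=7 → 42.
Total orbitals: 2 + 6 + 12 + 20 + 30 + 42 = 112.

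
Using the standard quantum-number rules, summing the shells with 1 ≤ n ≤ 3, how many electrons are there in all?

28

Shell n has n² orbitals: 1²=1 + 2²=4 + 3²=9 = 14 orbitals.
Two spin states per orbital: 2 × 14 = 28 electrons.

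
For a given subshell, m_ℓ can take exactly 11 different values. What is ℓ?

m_ℓ ranges over 2ℓ+1 integers, so 2ℓ+1 = 11 ⇒ ℓ = 5.

ℓ = 5 (h)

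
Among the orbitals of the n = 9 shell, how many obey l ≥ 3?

Go through l = 0, …, 8 (the values permitted for n = 9).
Per l-value: l=3 → 7; l=4 → 9; l=5 → 11; l=6 → 13; l=7 → 15; l=8 → 17.
Total orbitals: 7 + 9 + 11 + 13 + 15 + 17 = 72.

72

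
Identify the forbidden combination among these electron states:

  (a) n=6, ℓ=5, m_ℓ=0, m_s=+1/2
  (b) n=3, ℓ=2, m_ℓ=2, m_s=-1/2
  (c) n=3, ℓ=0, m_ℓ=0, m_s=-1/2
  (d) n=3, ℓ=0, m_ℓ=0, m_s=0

(d)

(d) has m_s = 0, but an electron's spin must be ±1/2.
The remaining sets (a), (b), (c) satisfy all four rules.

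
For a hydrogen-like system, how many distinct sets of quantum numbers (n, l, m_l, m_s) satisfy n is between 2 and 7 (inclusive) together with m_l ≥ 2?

Work shell by shell — for each n, count the (l, m_l) pairs that satisfy m_l ≥ 2:
n=3 → 1; n=4 → 3; n=5 → 6; n=6 → 10; n=7 → 15.
Orbitals: 1 + 3 + 6 + 10 + 15 = 35. Including both spin states (m_s = ±1/2) gives 2 × 35 = 70 states.

70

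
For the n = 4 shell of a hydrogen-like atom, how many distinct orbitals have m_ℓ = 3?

1

With n = 4 the allowed ℓ are 0, 1, …, 3.
Orbitals with m_ℓ = 3, by ℓ: ℓ=3 → 1.
Total orbitals: 1.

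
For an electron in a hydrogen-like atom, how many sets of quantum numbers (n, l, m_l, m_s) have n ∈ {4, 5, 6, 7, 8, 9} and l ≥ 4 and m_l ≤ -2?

Work shell by shell — for each n, count the (l, m_l) pairs that satisfy l ≥ 4 and m_l ≤ -2:
n=5 → 3; n=6 → 7; n=7 → 12; n=8 → 18; n=9 → 25.
Orbitals: 3 + 7 + 12 + 18 + 25 = 65. Including both spin states (m_s = ±1/2) gives 2 × 65 = 130 states.

130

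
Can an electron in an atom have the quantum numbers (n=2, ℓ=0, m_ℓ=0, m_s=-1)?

The spin quantum number for an electron can only be m_s = +1/2 or −1/2; m_s = -1 is not one of those.

No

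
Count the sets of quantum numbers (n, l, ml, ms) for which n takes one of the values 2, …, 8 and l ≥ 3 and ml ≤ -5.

Per-shell orbital counts meeting the constraint:
n=6 → 1; n=7 → 3; n=8 → 6.
Orbitals: 1 + 3 + 6 = 10. Including both spin states (ms = ±1/2) gives 2 × 10 = 20 states.

20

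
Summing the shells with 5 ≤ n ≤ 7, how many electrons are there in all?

Shell n has n² orbitals: 5²=25 + 6²=36 + 7²=49 = 110 orbitals.
Two spin states per orbital: 2 × 110 = 220 electrons.

220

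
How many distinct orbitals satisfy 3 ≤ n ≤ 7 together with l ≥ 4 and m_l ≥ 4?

10

Count contributing orbitals for each principal shell:
n=5 → 1; n=6 → 3; n=7 → 6.
Total orbitals: 1 + 3 + 6 = 10.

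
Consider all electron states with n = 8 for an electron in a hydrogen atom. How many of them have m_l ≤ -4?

Go through l = 0, …, 7 (the values permitted for n = 8).
The (l, m_l) pairs meeting m_l ≤ -4 give: l=4 → 1; l=5 → 2; l=6 → 3; l=7 → 4.
Orbitals: 1 + 2 + 3 + 4 = 10. Each orbital carries two spin states, so 10 × 2 = 20 states.

20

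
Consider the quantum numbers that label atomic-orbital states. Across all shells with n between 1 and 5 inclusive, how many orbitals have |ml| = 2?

12

Go shell by shell, enumerating (l, ml) with |ml| = 2:
n=3 → 2; n=4 → 4; n=5 → 6.
Total orbitals: 2 + 4 + 6 = 12.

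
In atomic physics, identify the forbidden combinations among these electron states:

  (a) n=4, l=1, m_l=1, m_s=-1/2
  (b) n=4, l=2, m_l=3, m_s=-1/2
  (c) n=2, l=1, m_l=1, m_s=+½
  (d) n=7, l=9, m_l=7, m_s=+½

(b) and (d)

(b) has |m_l| = 3 > l = 2, violating −l ≤ m_l ≤ l.
(d) has l = 9 ≥ n = 7, violating 0 ≤ l ≤ n−1.
The remaining sets (a), (c) satisfy all four rules.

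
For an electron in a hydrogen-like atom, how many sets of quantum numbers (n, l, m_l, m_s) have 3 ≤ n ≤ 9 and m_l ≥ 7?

Go shell by shell, enumerating (l, m_l) with m_l ≥ 7:
n=8 → 1; n=9 → 3.
Orbitals: 1 + 3 = 4. Including both spin states (m_s = ±1/2) gives 2 × 4 = 8 states.

8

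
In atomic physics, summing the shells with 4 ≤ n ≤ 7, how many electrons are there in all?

Shell n has n² orbitals: 4²=16 + 5²=25 + 6²=36 + 7²=49 = 126 orbitals.
Two spin states per orbital: 2 × 126 = 252 electrons.

252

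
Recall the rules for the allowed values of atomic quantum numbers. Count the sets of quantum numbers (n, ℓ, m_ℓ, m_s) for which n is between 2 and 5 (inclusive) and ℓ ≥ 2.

Count contributing orbitals for each principal shell:
n=3 → 5; n=4 → 12; n=5 → 21.
Orbitals: 5 + 12 + 21 = 38. Including both spin states (m_s = ±1/2) gives 2 × 38 = 76 states.

76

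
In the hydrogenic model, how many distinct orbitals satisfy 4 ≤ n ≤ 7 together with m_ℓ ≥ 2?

For each n in the range, tally the orbitals obeying m_ℓ ≥ 2:
n=4 → 3; n=5 → 6; n=6 → 10; n=7 → 15.
Total orbitals: 3 + 6 + 10 + 15 = 34.

34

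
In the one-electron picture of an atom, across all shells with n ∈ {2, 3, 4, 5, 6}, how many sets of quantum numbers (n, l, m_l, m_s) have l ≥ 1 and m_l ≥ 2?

Treat each shell separately and count matching orbitals:
n=3 → 1; n=4 → 3; n=5 → 6; n=6 → 10.
Orbitals: 1 + 3 + 6 + 10 = 20. Including both spin states (m_s = ±1/2) gives 2 × 20 = 40 states.

40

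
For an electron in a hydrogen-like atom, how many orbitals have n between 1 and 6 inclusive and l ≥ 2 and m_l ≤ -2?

Count contributing orbitals for each principal shell:
n=3 → 1; n=4 → 3; n=5 → 6; n=6 → 10.
Total orbitals: 1 + 3 + 6 + 10 = 20.

20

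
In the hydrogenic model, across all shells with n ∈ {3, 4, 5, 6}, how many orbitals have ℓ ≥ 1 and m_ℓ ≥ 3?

10

Treat each shell separately and count matching orbitals:
n=4 → 1; n=5 → 3; n=6 → 6.
Total orbitals: 1 + 3 + 6 = 10.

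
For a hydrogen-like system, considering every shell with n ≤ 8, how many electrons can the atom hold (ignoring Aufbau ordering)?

408

Total orbitals = 1² + 2² + 3² + 4² + 5² + 6² + 7² + 8² = 204. Doubling for spin gives 408 electrons.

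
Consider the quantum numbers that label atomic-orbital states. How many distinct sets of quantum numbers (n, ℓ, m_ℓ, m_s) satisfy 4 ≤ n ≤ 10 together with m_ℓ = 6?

20

Per-shell orbital counts meeting the constraint:
n=7 → 1; n=8 → 2; n=9 → 3; n=10 → 4.
Orbitals: 1 + 2 + 3 + 4 = 10. Including both spin states (m_s = ±1/2) gives 2 × 10 = 20 states.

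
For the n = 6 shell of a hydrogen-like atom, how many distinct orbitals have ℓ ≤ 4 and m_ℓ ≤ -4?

1

For n = 6, ℓ ranges over 0 … 5.
Orbitals with ℓ ≤ 4 and m_ℓ ≤ -4, by ℓ: ℓ=4 → 1.
Total orbitals: 1.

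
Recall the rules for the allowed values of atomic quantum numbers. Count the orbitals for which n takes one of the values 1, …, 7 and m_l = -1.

Treat each shell separately and count matching orbitals:
n=2 → 1; n=3 → 2; n=4 → 3; n=5 → 4; n=6 → 5; n=7 → 6.
Total orbitals: 1 + 2 + 3 + 4 + 5 + 6 = 21.

21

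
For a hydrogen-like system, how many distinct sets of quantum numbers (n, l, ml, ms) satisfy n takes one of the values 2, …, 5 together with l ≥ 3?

For each n in the range, tally the orbitals obeying l ≥ 3:
n=4 → 7; n=5 → 16.
Orbitals: 7 + 16 = 23. Including both spin states (ms = ±1/2) gives 2 × 23 = 46 states.

46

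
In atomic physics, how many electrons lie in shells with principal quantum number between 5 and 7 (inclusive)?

Shell n has n² orbitals: 5²=25 + 6²=36 + 7²=49 = 110 orbitals.
Two spin states per orbital: 2 × 110 = 220 electrons.

220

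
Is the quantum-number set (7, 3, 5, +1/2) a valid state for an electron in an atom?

Not allowed

The magnetic quantum number must satisfy −l ≤ ml ≤ l. With l = 3, ml can only be -3, -2, -1, 0, 1, 2, 3, so ml = 5 is forbidden.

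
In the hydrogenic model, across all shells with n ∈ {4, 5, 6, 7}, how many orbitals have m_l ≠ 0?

104

Treat each shell separately and count matching orbitals:
n=4 → 12; n=5 → 20; n=6 → 30; n=7 → 42.
Total orbitals: 12 + 20 + 30 + 42 = 104.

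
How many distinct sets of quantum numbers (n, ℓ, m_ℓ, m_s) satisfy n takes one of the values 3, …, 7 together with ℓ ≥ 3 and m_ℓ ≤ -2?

Go shell by shell, enumerating (ℓ, m_ℓ) with ℓ ≥ 3 and m_ℓ ≤ -2:
n=4 → 2; n=5 → 5; n=6 → 9; n=7 → 14.
Orbitals: 2 + 5 + 9 + 14 = 30. Including both spin states (m_s = ±1/2) gives 2 × 30 = 60 states.

60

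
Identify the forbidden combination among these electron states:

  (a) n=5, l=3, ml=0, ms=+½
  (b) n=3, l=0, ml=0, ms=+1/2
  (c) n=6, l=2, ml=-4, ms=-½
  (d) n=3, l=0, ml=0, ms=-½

(c) has |ml| = 4 > l = 2, violating −l ≤ ml ≤ l.
The remaining sets (a), (b), (d) satisfy all four rules.

(c)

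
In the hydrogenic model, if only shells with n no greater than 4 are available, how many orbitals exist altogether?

30

Total orbitals = 1² + 2² + 3² + 4² = 30.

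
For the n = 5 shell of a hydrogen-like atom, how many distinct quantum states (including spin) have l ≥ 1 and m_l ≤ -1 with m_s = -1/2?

10

The n = 5 shell has l = 0 through 4; check each.
Per l-value: l=1 → 1; l=2 → 2; l=3 → 3; l=4 → 4.
Orbitals: 1 + 2 + 3 + 4 = 10. With m_s fixed to a single value there is one state per orbital, giving 10 states.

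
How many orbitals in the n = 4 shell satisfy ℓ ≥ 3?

7

The n = 4 shell has ℓ = 0 through 3; check each.
Contributions: ℓ=3 → 7.
Total orbitals: 7.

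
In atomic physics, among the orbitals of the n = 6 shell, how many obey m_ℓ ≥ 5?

With n = 6 the allowed ℓ are 0, 1, …, 5.
Per ℓ-value: ℓ=5 → 1.
Total orbitals: 1.

1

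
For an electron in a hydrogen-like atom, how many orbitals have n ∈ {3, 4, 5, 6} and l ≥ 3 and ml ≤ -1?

Count contributing orbitals for each principal shell:
n=4 → 3; n=5 → 7; n=6 → 12.
Total orbitals: 3 + 7 + 12 = 22.

22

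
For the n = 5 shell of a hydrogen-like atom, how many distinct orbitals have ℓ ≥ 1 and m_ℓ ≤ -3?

3

With n = 5 the allowed ℓ are 0, 1, …, 4.
Per ℓ-value: ℓ=3 → 1; ℓ=4 → 2.
Total orbitals: 1 + 2 = 3.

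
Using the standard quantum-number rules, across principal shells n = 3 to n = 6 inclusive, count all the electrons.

Shell n has n² orbitals: 3²=9 + 4²=16 + 5²=25 + 6²=36 = 86 orbitals.
Two spin states per orbital: 2 × 86 = 172 electrons.

172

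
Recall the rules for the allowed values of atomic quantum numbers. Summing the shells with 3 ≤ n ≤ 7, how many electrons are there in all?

Shell n has n² orbitals: 3²=9 + 4²=16 + 5²=25 + 6²=36 + 7²=49 = 135 orbitals.
Two spin states per orbital: 2 × 135 = 270 electrons.

270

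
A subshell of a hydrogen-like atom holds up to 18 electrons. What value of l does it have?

l = 4 (g)

2(2l+1) = 18 ⇒ 2l+1 = 9 ⇒ l = 4.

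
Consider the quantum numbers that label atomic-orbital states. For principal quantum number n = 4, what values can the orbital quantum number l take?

l is an integer with 0 ≤ l ≤ n−1, so for n = 4: l = 0, 1, 2, 3.

0, 1, 2, 3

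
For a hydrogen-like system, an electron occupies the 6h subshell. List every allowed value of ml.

-5, -4, -3, -2, -1, 0, 1, 2, 3, 4, 5

The 6h subshell has l = 5, and ml takes every integer from −l to +l. With l = 5 that gives the 11 values -5, -4, -3, -2, -1, 0, 1, 2, 3, 4, 5.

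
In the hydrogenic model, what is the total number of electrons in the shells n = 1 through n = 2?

Shell n has n² orbitals: 1²=1 + 2²=4 = 5 orbitals.
Two spin states per orbital: 2 × 5 = 10 electrons.

10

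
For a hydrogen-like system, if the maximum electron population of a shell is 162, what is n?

n = 9

2n² = 162 ⇒ n² = 81 ⇒ n = 9.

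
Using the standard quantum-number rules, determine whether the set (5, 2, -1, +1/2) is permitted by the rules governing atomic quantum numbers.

Allowed

n = 5 is a positive integer. l = 2 satisfies 0 ≤ l ≤ n−1 = 4. m_l = -1 lies in the range −l … +l (here −2 … 2). m_s = +1/2 is one of ±1/2.
All four constraints are satisfied.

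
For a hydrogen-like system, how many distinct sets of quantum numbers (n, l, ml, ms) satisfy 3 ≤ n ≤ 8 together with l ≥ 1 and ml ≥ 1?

Work shell by shell — for each n, count the (l, ml) pairs that satisfy l ≥ 1 and ml ≥ 1:
n=3 → 3; n=4 → 6; n=5 → 10; n=6 → 15; n=7 → 21; n=8 → 28.
Orbitals: 3 + 6 + 10 + 15 + 21 + 28 = 83. Including both spin states (ms = ±1/2) gives 2 × 83 = 166 states.

166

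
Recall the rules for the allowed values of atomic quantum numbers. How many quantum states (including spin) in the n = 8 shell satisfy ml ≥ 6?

For n = 8, l ranges over 0 … 7.
Orbitals with ml ≥ 6, by l: l=6 → 1; l=7 → 2.
Orbitals: 1 + 2 = 3. Each orbital carries two spin states, so 3 × 2 = 6 states.

6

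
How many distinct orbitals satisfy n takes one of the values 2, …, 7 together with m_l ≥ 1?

Treat each shell separately and count matching orbitals:
n=2 → 1; n=3 → 3; n=4 → 6; n=5 → 10; n=6 → 15; n=7 → 21.
Total orbitals: 1 + 3 + 6 + 10 + 15 + 21 = 56.

56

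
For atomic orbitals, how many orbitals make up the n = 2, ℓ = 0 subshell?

1

A subshell has 2ℓ+1 orbitals; with ℓ = 0, that's 1.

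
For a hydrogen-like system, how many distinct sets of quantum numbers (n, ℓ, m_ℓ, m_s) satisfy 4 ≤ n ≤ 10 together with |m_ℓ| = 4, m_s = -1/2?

Per-shell orbital counts meeting the constraint:
n=5 → 2; n=6 → 4; n=7 → 6; n=8 → 8; n=9 → 10; n=10 → 12.
Orbitals: 2 + 4 + 6 + 8 + 10 + 12 = 42. With m_s fixed to -1/2 there is one state per orbital, so 42 states.

42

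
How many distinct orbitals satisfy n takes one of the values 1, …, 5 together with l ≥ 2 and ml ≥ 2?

Per-shell orbital counts meeting the constraint:
n=3 → 1; n=4 → 3; n=5 → 6.
Total orbitals: 1 + 3 + 6 = 10.

10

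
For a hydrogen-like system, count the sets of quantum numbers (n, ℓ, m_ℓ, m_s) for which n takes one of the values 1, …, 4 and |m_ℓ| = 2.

Treat each shell separately and count matching orbitals:
n=3 → 2; n=4 → 4.
Orbitals: 2 + 4 = 6. Including both spin states (m_s = ±1/2) gives 2 × 6 = 12 states.

12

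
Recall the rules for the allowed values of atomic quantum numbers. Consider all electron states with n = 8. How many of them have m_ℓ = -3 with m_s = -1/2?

For n = 8, ℓ ranges over 0 … 7.
Contributions: ℓ=3 → 1; ℓ=4 → 1; ℓ=5 → 1; ℓ=6 → 1; ℓ=7 → 1.
Orbitals: 1 + 1 + 1 + 1 + 1 = 5. With m_s fixed to a single value there is one state per orbital, giving 5 states.

5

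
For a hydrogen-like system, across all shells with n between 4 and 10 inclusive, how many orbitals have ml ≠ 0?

322

Go shell by shell, enumerating (l, ml) with ml ≠ 0:
n=4 → 12; n=5 → 20; n=6 → 30; n=7 → 42; n=8 → 56; n=9 → 72; n=10 → 90.
Total orbitals: 12 + 20 + 30 + 42 + 56 + 72 + 90 = 322.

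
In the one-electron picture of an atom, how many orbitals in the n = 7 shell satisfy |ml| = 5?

With n = 7 the allowed l are 0, 1, …, 6.
Per l-value: l=5 → 2; l=6 → 2.
Total orbitals: 2 + 2 = 4.

4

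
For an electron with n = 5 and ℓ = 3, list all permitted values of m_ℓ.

-3, -2, -1, 0, 1, 2, 3

m_ℓ takes every integer from −ℓ to +ℓ. With ℓ = 3 that gives the 7 values -3, -2, -1, 0, 1, 2, 3.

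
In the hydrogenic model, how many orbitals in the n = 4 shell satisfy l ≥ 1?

Go through l = 0, …, 3 (the values permitted for n = 4).
The (l, ml) pairs meeting l ≥ 1 give: l=1 → 3; l=2 → 5; l=3 → 7.
Total orbitals: 3 + 5 + 7 = 15.

15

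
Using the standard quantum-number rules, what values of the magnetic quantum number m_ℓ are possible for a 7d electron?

-2, -1, 0, 1, 2

The 7d subshell has ℓ = 2, and m_ℓ takes every integer from −ℓ to +ℓ. With ℓ = 2 that gives the 5 values -2, -1, 0, 1, 2.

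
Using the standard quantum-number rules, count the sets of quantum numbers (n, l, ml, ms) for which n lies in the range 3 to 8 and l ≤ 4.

250

Work shell by shell — for each n, count the (l, ml) pairs that satisfy l ≤ 4:
n=3 → 9; n=4 → 16; n=5 → 25; n=6 → 25; n=7 → 25; n=8 → 25.
Orbitals: 9 + 16 + 25 + 25 + 25 + 25 = 125. Including both spin states (ms = ±1/2) gives 2 × 125 = 250 states.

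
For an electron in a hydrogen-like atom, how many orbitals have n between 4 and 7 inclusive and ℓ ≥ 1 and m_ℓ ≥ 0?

70

For each n in the range, tally the orbitals obeying ℓ ≥ 1 and m_ℓ ≥ 0:
n=4 → 9; n=5 → 14; n=6 → 20; n=7 → 27.
Total orbitals: 9 + 14 + 20 + 27 = 70.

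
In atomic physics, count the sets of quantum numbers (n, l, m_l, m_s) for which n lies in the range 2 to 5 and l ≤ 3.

90

Per-shell orbital counts meeting the constraint:
n=2 → 4; n=3 → 9; n=4 → 16; n=5 → 16.
Orbitals: 4 + 9 + 16 + 16 = 45. Including both spin states (m_s = ±1/2) gives 2 × 45 = 90 states.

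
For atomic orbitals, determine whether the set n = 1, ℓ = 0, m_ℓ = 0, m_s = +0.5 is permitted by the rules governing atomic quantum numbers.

Allowed

n = 1 is a positive integer. ℓ = 0 satisfies 0 ≤ ℓ ≤ n−1 = 0. m_ℓ = 0 lies in the range −ℓ … +ℓ (here 0). m_s = +1/2 is one of ±1/2.
All four constraints are satisfied.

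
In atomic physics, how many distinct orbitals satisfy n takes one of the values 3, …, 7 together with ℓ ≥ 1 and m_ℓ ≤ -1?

For each n in the range, tally the orbitals obeying ℓ ≥ 1 and m_ℓ ≤ -1:
n=3 → 3; n=4 → 6; n=5 → 10; n=6 → 15; n=7 → 21.
Total orbitals: 3 + 6 + 10 + 15 + 21 = 55.

55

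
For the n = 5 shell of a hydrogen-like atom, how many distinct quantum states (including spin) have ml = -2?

The (l, ml) pairs meeting ml = -2 give: l=2 → 1; l=3 → 1; l=4 → 1.
Orbitals: 1 + 1 + 1 = 3. Each orbital carries two spin states, so 3 × 2 = 6 states.

6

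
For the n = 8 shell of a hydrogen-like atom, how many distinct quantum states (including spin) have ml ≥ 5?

Go through l = 0, …, 7 (the values permitted for n = 8).
Contributions: l=5 → 1; l=6 → 2; l=7 → 3.
Orbitals: 1 + 2 + 3 = 6. Each orbital carries two spin states, so 6 × 2 = 12 states.

12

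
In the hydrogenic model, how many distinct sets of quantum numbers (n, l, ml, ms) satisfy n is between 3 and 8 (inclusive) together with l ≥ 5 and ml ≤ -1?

Treat each shell separately and count matching orbitals:
n=6 → 5; n=7 → 11; n=8 → 18.
Orbitals: 5 + 11 + 18 = 34. Including both spin states (ms = ±1/2) gives 2 × 34 = 68 states.

68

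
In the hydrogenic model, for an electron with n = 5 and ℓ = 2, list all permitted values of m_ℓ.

m_ℓ takes every integer from −ℓ to +ℓ. With ℓ = 2 that gives the 5 values -2, -1, 0, 1, 2.

-2, -1, 0, 1, 2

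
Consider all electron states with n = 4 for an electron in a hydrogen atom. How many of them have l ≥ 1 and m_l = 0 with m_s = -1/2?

3

Contributions: l=1 → 1; l=2 → 1; l=3 → 1.
Orbitals: 1 + 1 + 1 = 3. With m_s fixed to a single value there is one state per orbital, giving 3 states.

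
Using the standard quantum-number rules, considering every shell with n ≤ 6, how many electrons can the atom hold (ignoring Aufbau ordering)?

182

Total orbitals = 1² + 2² + 3² + 4² + 5² + 6² = 91. Doubling for spin gives 182 electrons.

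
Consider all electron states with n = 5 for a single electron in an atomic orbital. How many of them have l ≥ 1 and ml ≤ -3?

Go through l = 0, …, 4 (the values permitted for n = 5).
Orbitals with l ≥ 1 and ml ≤ -3, by l: l=3 → 1; l=4 → 2.
Orbitals: 1 + 2 = 3. Each orbital carries two spin states, so 3 × 2 = 6 states.

6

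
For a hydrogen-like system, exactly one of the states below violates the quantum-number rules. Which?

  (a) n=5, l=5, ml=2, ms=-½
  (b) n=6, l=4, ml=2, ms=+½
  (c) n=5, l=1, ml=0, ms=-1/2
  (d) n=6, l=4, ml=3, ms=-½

(a)

(a) has l = 5 ≥ n = 5, violating 0 ≤ l ≤ n−1.
The remaining sets (b), (c), (d) satisfy all four rules.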